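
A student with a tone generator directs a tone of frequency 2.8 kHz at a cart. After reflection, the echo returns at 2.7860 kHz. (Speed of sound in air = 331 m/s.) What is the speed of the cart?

Double Doppler shift off a moving reflector: f₂ = f₀ · (v + u)/(v − u) (u > 0 toward emitter).
Rearranging, u = v · (f₂ − f₀)/(f₂ + f₀) = 331 × -0.0140/5.5860 ≈ -0.83 m/s.
So the cart is moving at 0.83 m/s away from the emitter.

0.83 m/s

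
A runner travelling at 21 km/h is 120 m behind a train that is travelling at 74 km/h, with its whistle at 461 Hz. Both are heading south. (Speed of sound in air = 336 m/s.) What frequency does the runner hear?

442 Hz

74 km/h = 20.56 m/s; 21 km/h = 5.833 m/s.
The runner is behind, so the train is moving away from it while the runner is moving toward the train.
Both move, so f' = f · (v + v_o)/(v + v_s).
f' = 461 × (336 + 5.833)/(336 + 20.56) = 461 × 341.83/356.56 ≈ 442 Hz.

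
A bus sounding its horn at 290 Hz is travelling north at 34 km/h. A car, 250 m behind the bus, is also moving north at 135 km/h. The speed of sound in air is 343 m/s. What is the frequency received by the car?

313 Hz

34 km/h = 9.444 m/s; 135 km/h = 37.5 m/s.
The car is behind, so the bus is moving away from it while the car is moving toward the bus.
With source receding and observer approaching, f' = f · (v + v_o)/(v + v_s).
f' = 290 × (343 + 37.5)/(343 + 9.444) = 290 × 380.5/352.44 ≈ 313 Hz.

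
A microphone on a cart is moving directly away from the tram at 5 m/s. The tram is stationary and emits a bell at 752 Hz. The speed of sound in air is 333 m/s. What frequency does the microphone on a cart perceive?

741 Hz

Only the observer moves, away from the source, so f' = f · (v − v_o)/v.
f' = 752 × (333 − 5)/333 = 752 × 328/333 ≈ 741 Hz.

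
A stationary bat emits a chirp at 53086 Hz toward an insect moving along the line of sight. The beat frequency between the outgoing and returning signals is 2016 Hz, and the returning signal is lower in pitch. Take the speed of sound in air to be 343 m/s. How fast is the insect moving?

Double Doppler shift off a moving reflector: f₂ = f₀ · (v + u)/(v − u) (u > 0 toward emitter).
Returning signal is lower, so f₂ = f₀ − Δf = 53086 − 2016 = 51070 Hz.
Rearranging, u = v · (f₂ − f₀)/(f₂ + f₀) = 343 × -2016/104156 ≈ -6.6 m/s.
So the insect is moving at 6.6 m/s away from the emitter.

6.6 m/s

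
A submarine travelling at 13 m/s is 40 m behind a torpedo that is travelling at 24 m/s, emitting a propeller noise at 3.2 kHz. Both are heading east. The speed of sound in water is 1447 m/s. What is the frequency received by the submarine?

3.18 kHz

The submarine is behind, so the torpedo is moving away from it while the submarine is moving toward the torpedo.
With source receding and observer approaching, f' = f · (v + v_o)/(v + v_s).
f' = 3.2 × (1447 + 13)/(1447 + 24) = 3.2 × 1460/1471 ≈ 3.18 kHz.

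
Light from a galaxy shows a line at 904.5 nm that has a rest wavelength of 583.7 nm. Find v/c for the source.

0.412c

λ'/λ₀ = 1.5496 > 1 (redshift), so the source is receding.
λ'/λ₀ = √((1 + β)/(1 − β)) for a receding source ⇒ β = (r² − 1)/(r² + 1) with r = λ'/λ₀.
β = (2.4013 − 1)/(2.4013 + 1) ≈ 0.412.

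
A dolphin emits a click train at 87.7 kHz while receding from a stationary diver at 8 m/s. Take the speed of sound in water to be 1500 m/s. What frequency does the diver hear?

With the source moving away from a stationary observer, f' = f · v/(v + v_s).
f' = 87.7 × 1500/(1500 + 8) = 87.7 × 1500/1508 ≈ 87.2 kHz.

87.2 kHz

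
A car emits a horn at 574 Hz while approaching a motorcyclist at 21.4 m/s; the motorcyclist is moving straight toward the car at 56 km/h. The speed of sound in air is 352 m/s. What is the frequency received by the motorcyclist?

56 km/h = 15.56 m/s.
With source approaching and observer approaching, f' = f · (v + v_o)/(v − v_s).
f' = 574 × (352 + 15.56)/(352 − 21.4) = 574 × 367.56/330.6 ≈ 638 Hz.

638 Hz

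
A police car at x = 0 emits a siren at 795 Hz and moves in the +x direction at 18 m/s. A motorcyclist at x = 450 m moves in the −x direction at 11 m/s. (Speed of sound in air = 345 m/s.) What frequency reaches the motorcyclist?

The observer lies on the +x side, so the source is heading toward the observer and the observer is heading toward the source.
Both move, so f' = f · (v + v_o)/(v − v_s).
f' = 795 × (345 + 11)/(345 − 18) = 795 × 356/327 ≈ 866 Hz.

866 Hz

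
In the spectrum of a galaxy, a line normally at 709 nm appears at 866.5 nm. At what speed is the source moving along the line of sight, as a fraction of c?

0.198

λ'/λ₀ = 1.2221 > 1 (redshift), so the source is receding.
λ'/λ₀ = √((1 + β)/(1 − β)) for a receding source ⇒ β = (r² − 1)/(r² + 1) with r = λ'/λ₀.
β = (1.4936 − 1)/(1.4936 + 1) ≈ 0.198.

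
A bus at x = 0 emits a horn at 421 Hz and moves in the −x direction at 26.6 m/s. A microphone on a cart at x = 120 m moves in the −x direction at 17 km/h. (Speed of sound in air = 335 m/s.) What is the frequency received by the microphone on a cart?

17 km/h = 4.722 m/s.
The observer lies on the +x side, so the source is heading away from the observer and the observer is heading toward the source.
With source receding and observer approaching, f' = f · (v + v_o)/(v + v_s).
f' = 421 × (335 + 4.722)/(335 + 26.6) = 421 × 339.72/361.6 ≈ 396 Hz.

396 Hz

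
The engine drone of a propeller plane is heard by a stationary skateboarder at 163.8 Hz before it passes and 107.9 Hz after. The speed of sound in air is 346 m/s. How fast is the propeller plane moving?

71 m/s

f₁/f₂ = (v + v_s)/(v − v_s), so v_s = v · (f₁ − f₂)/(f₁ + f₂).
v_s = 346 × (163.8 − 107.9)/(163.8 + 107.9) = 346 × 55.9/271.7 ≈ 71 m/s.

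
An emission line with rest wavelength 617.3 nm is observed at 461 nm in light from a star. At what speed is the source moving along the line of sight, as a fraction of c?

λ'/λ₀ = 0.7468 < 1 (blueshift), so the source is approaching.
λ'/λ₀ = √((1 − β)/(1 + β)) for an approaching source ⇒ β = (1 − r²)/(1 + r²) with r = λ'/λ₀.
β = (1 − 0.5577)/(1 + 0.5577) ≈ 0.284.

0.284c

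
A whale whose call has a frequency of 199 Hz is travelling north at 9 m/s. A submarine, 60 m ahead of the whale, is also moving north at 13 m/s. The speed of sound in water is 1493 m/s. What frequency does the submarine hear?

The submarine is ahead, so the whale is moving toward it while the submarine is moving away from the whale.
General Doppler shift: f' = f · (v − v_o)/(v − v_s).
f' = 199 × (1493 − 13)/(1493 − 9) = 199 × 1480/1484 ≈ 198 Hz.

198 Hz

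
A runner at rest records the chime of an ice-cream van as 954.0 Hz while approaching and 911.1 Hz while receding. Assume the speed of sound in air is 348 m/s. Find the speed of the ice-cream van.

f₁/f₂ = (v + v_s)/(v − v_s), so v_s = v · (f₁ − f₂)/(f₁ + f₂).
v_s = 348 × (954.0 − 911.1)/(954.0 + 911.1) = 348 × 42.9/1865.1 ≈ 8.0 m/s.

8.0 m/s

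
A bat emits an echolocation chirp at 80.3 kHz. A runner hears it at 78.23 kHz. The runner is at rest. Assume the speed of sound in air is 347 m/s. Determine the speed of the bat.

9.2 m/s

f' < f, so the bat is receding.
f' = f · v/(v + v_s) ⇒ v_s = v · |1 − f/f'|.
v_s = 347 × |1 − 80.3/78.23| = 347 × 0.02646 ≈ 9.2 m/s.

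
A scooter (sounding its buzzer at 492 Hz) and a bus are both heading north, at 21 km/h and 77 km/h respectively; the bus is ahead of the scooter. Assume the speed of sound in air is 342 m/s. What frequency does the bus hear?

21 km/h = 5.833 m/s; 77 km/h = 21.39 m/s.
The bus is ahead, so the scooter is moving toward it while the bus is moving away from the scooter.
With source approaching and observer receding, f' = f · (v − v_o)/(v − v_s).
f' = 492 × (342 − 21.39)/(342 − 5.833) = 492 × 320.61/336.17 ≈ 469 Hz.

469 Hz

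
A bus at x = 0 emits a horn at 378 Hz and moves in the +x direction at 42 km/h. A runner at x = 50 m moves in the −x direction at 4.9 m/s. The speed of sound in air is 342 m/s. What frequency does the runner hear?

397 Hz

42 km/h = 11.67 m/s.
The observer lies on the +x side, so the source is heading toward the observer and the observer is heading toward the source.
With source approaching and observer approaching, f' = f · (v + v_o)/(v − v_s).
f' = 378 × (342 + 4.9)/(342 − 11.67) = 378 × 346.9/330.33 ≈ 397 Hz.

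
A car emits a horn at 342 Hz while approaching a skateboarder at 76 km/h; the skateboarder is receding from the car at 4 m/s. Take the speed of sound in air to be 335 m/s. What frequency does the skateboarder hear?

76 km/h = 21.11 m/s.
With source approaching and observer receding, f' = f · (v − v_o)/(v − v_s).
f' = 342 × (335 − 4)/(335 − 21.11) = 342 × 331/313.89 ≈ 361 Hz.

361 Hz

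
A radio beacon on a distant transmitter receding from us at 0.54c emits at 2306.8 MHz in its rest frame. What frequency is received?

1260.7 MHz

Relativistic Doppler for frequency: f' = f₀ · √((1 − β)/(1 + β)).
f' = 2306.8 × √(0.4600/1.5400) = 2306.8 × 0.54654 ≈ 1260.7 MHz.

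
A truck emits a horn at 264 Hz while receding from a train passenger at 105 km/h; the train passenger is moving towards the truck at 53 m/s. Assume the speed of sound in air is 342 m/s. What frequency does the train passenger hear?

281 Hz

105 km/h = 29.17 m/s.
With source receding and observer approaching, f' = f · (v + v_o)/(v + v_s).
f' = 264 × (342 + 53)/(342 + 29.17) = 264 × 395/371.17 ≈ 281 Hz.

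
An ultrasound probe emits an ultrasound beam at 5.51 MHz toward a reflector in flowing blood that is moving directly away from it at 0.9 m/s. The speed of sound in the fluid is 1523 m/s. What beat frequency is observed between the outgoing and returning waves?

The reflector in flowing blood first receives the wave as a moving observer: f₁ = f₀ · (v − u)/v = 5.51 × (1523 − 0.9)/1523 ≈ 5.50674 MHz.
On reflection it acts as a source moving away from the stationary detector: f₂ = f₁ · v/(v + u) = 5.50674 × 1523/1523.9 ≈ 5.50349 MHz.
Beat frequency (with f₀ = 5510000 Hz): |f₂ − f₀| = 2u·f₀/(v + u) = 2 × 0.9 × 5510000/1523.9 ≈ 6508 Hz.

6508 Hz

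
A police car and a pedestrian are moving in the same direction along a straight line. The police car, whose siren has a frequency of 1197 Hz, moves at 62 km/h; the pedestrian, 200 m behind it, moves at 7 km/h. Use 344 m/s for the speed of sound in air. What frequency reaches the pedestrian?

1146 Hz

62 km/h = 17.22 m/s; 7 km/h = 1.944 m/s.
The pedestrian is behind, so the police car is moving away from it while the pedestrian is moving toward the police car.
General Doppler shift: f' = f · (v + v_o)/(v + v_s).
f' = 1197 × (344 + 1.944)/(344 + 17.22) = 1197 × 345.94/361.22 ≈ 1146 Hz.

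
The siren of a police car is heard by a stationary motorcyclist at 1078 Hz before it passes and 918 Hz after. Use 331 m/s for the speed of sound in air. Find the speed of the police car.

27 m/s

f₁/f₂ = (v + v_s)/(v − v_s), so v_s = v · (f₁ − f₂)/(f₁ + f₂).
v_s = 331 × (1078 − 918)/(1078 + 918) = 331 × 160/1996 ≈ 27 m/s.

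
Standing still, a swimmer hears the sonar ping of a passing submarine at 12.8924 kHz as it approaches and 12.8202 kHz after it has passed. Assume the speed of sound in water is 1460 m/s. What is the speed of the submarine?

4.1 m/s

f₁/f₂ = (v + v_s)/(v − v_s), so v_s = v · (f₁ − f₂)/(f₁ + f₂).
v_s = 1460 × (12.8924 − 12.8202)/(12.8924 + 12.8202) = 1460 × 0.0722/25.7126 ≈ 4.1 m/s.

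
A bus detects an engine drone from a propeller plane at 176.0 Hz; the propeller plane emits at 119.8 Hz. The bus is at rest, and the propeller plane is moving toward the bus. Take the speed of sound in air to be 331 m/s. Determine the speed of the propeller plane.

f' = f · v/(v − v_s) ⇒ v_s = v · |1 − f/f'|.
v_s = 331 × |1 − 119.8/176.0| = 331 × 0.3193 ≈ 106 m/s.

106 m/s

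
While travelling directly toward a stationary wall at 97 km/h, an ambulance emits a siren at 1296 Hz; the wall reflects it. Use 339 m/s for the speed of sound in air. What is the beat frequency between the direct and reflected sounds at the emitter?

97 km/h = 26.94 m/s.
The wall receives the sound from a moving source: f₁ = f₀ · v/(v − v_e) = 1296 × 339/312.06 ≈ 1408 Hz.
On the return leg the ambulance is a moving observer: f₂ = f₁ · (v + v_e)/v = 1408 × 365.94/339 ≈ 1520 Hz.
Equivalently f₂ = f₀ · (v + v_e)/(v − v_e).
Beat against the emitted tone: |f₂ − f₀| = 2v_e·f₀/(v − v_e) = 2 × 26.94 × 1296/312.06 ≈ 224 Hz.

224 Hz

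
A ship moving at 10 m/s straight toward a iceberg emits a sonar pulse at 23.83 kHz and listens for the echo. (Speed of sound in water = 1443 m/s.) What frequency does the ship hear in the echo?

24.2 kHz

The iceberg receives the sound from a moving source: f₁ = f₀ · v/(v − v_e) = 23.83 × 1443/1433 ≈ 24.0 kHz.
On the return leg the ship is a moving observer: f₂ = f₁ · (v + v_e)/v = 24.0 × 1453/1443 ≈ 24.2 kHz.
Equivalently f₂ = f₀ · (v + v_e)/(v − v_e).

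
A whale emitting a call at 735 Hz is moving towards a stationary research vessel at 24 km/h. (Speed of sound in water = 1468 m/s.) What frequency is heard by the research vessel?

738 Hz

24 km/h = 6.667 m/s.
With the source moving toward a stationary observer, f' = f · v/(v − v_s).
f' = 735 × 1468/(1468 − 6.667) = 735 × 1468/1461 ≈ 738 Hz.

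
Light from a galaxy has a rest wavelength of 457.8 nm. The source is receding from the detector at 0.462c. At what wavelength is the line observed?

Relativistic Doppler for wavelength: λ' = λ₀ · √((1 + β)/(1 − β)).
λ' = 457.8 × √(1.4620/0.5380) = 457.8 × 1.64848 ≈ 754.7 nm.

754.7 nm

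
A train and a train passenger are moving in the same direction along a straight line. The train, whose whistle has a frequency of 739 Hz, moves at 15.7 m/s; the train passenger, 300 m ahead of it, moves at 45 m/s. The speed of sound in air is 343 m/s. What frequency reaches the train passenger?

673 Hz

The train passenger is ahead, so the train is moving toward it while the train passenger is moving away from the train.
With source approaching and observer receding, f' = f · (v − v_o)/(v − v_s).
f' = 739 × (343 − 45)/(343 − 15.7) = 739 × 298/327.3 ≈ 673 Hz.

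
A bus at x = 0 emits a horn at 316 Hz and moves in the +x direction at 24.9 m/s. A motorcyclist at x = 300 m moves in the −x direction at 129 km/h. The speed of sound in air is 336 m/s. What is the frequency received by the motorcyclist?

378 Hz

129 km/h = 35.83 m/s.
The observer lies on the +x side, so the source is heading toward the observer and the observer is heading toward the source.
With source approaching and observer approaching, f' = f · (v + v_o)/(v − v_s).
f' = 316 × (336 + 35.83)/(336 − 24.9) = 316 × 371.83/311.1 ≈ 378 Hz.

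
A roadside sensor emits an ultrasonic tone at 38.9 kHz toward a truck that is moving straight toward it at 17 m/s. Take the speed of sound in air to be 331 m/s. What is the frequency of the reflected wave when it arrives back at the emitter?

43.1 kHz

At the truck (a moving observer), f₁ = f₀ · (v + u)/v = 38.9 × 348/331 ≈ 40.9 kHz.
On reflection it acts as a source moving toward the stationary detector: f₂ = f₁ · v/(v − u) = 40.9 × 331/314 ≈ 43.1 kHz.
Equivalently f₂ = f₀ · (v + u)/(v − u).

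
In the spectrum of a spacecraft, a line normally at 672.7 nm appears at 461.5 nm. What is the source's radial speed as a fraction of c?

λ'/λ₀ = 0.6860 < 1 (blueshift), so the source is approaching.
λ'/λ₀ = √((1 − β)/(1 + β)) for an approaching source ⇒ β = (1 − r²)/(1 + r²) with r = λ'/λ₀.
β = (1 − 0.4707)/(1 + 0.4707) ≈ 0.360.

0.360c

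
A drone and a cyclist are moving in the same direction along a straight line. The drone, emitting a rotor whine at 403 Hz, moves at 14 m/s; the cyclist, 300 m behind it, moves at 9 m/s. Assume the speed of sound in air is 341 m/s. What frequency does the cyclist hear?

397 Hz

The cyclist is behind, so the drone is moving away from it while the cyclist is moving toward the drone.
Both move, so f' = f · (v + v_o)/(v + v_s).
f' = 403 × (341 + 9)/(341 + 14) = 403 × 350/355 ≈ 397 Hz.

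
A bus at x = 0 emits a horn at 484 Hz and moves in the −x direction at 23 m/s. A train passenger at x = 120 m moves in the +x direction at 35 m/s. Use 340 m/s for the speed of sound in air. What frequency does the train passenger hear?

407 Hz

The observer lies on the +x side, so the source is heading away from the observer and the observer is heading away from the source.
With source receding and observer receding, f' = f · (v − v_o)/(v + v_s).
f' = 484 × (340 − 35)/(340 + 23) = 484 × 305/363 ≈ 407 Hz.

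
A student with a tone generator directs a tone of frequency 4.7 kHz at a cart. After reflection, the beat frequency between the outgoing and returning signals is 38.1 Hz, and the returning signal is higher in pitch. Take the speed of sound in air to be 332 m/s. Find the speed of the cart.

Double Doppler shift off a moving reflector: f₂ = f₀ · (v + u)/(v − u) (u > 0 toward emitter).
Returning signal is higher, so f₂ = f₀ + Δf = 4700 + 38.1 = 4738.1 Hz.
Rearranging, u = v · (f₂ − f₀)/(f₂ + f₀) = 332 × 38.1/9438.1 ≈ 1.34 m/s.
So the cart is moving at 1.34 m/s toward the emitter.

1.34 m/s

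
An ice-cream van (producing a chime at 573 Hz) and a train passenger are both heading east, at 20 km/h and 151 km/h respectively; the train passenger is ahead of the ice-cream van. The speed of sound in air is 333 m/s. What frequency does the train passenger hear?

509 Hz

20 km/h = 5.556 m/s; 151 km/h = 41.94 m/s.
The train passenger is ahead, so the ice-cream van is moving toward it while the train passenger is moving away from the ice-cream van.
With source approaching and observer receding, f' = f · (v − v_o)/(v − v_s).
f' = 573 × (333 − 41.94)/(333 − 5.556) = 573 × 291.06/327.44 ≈ 509 Hz.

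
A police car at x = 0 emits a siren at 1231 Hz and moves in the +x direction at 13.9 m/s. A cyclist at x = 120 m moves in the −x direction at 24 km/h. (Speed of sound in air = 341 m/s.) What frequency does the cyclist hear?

24 km/h = 6.667 m/s.
The observer lies on the +x side, so the source is heading toward the observer and the observer is heading toward the source.
Both move, so f' = f · (v + v_o)/(v − v_s).
f' = 1231 × (341 + 6.667)/(341 − 13.9) = 1231 × 347.67/327.1 ≈ 1308 Hz.

1308 Hz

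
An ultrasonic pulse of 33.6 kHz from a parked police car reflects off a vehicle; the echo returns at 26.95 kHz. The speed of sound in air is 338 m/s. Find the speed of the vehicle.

Double Doppler shift off a moving reflector: f₂ = f₀ · (v + u)/(v − u) (u > 0 toward emitter).
Rearranging, u = v · (f₂ − f₀)/(f₂ + f₀) = 338 × -6.65/60.55 ≈ -37 m/s.
So the vehicle is moving at 37 m/s away from the emitter.

37 m/s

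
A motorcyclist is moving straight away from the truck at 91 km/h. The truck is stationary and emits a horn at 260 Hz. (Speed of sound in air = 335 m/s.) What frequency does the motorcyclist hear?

240 Hz

91 km/h = 25.28 m/s.
Moving observer, stationary source: f' = f · (v − v_o)/v.
f' = 260 × (335 − 25.28)/335 = 260 × 309.72/335 ≈ 240 Hz.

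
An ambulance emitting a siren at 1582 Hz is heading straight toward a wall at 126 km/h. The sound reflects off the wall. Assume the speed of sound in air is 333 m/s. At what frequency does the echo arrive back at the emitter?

126 km/h = 35 m/s.
The wall receives the sound from a moving source: f₁ = f₀ · v/(v − v_e) = 1582 × 333/298 ≈ 1768 Hz.
On the return leg the ambulance is a moving observer: f₂ = f₁ · (v + v_e)/v = 1768 × 368/333 ≈ 1954 Hz.
Equivalently f₂ = f₀ · (v + v_e)/(v − v_e).

1954 Hz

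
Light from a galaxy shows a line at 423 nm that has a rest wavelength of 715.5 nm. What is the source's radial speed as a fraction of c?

0.482

λ'/λ₀ = 0.5912 < 1 (blueshift), so the source is approaching.
λ'/λ₀ = √((1 − β)/(1 + β)) for an approaching source ⇒ β = (1 − r²)/(1 + r²) with r = λ'/λ₀.
β = (1 − 0.3495)/(1 + 0.3495) ≈ 0.482.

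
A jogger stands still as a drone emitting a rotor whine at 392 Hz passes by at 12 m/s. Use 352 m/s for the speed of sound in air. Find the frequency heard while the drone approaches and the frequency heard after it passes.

Approaching: f₁ = f · v/(v − v_s) = 392 × 352/340 ≈ 406 Hz.
Receding: f₂ = f · v/(v + v_s) = 392 × 352/364 ≈ 379 Hz.

406 Hz approaching; 379 Hz receding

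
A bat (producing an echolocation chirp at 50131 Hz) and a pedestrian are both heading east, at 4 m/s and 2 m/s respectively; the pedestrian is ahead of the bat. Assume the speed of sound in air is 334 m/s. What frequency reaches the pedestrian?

The pedestrian is ahead, so the bat is moving toward it while the pedestrian is moving away from the bat.
With source approaching and observer receding, f' = f · (v − v_o)/(v − v_s).
f' = 50131 × (334 − 2)/(334 − 4) = 50131 × 332/330 ≈ 50435 Hz.

50435 Hz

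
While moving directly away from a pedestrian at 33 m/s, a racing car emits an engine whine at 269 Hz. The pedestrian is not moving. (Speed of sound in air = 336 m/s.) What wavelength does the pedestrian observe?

With the source moving away from a stationary observer, f' = f · v/(v + v_s).
f' = 269 × 336/(336 + 33) ≈ 245 Hz.
λ' = v/f' = 336/244.943 ≈ 1.37 m.

1.37 m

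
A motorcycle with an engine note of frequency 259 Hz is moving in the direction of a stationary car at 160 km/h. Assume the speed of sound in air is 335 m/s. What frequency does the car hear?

299 Hz

160 km/h = 44.44 m/s.
With the source moving toward a stationary observer, f' = f · v/(v − v_s).
f' = 259 × 335/(335 − 44.44) = 259 × 335/290.6 ≈ 299 Hz.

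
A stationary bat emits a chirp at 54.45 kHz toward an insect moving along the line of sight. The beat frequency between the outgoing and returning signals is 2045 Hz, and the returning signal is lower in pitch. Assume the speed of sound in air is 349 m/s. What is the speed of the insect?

Double Doppler shift off a moving reflector: f₂ = f₀ · (v + u)/(v − u) (u > 0 toward emitter).
Returning signal is lower, so f₂ = f₀ − Δf = 54450 − 2045 = 52405 Hz.
Rearranging, u = v · (f₂ − f₀)/(f₂ + f₀) = 349 × -2045/106855 ≈ -6.7 m/s.
So the insect is moving at 6.7 m/s away from the emitter.

6.7 m/s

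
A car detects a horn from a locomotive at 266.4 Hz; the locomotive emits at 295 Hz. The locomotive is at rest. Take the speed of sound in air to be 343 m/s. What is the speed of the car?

33 m/s

f' < f, so the car is receding.
f' = f · (v − v_o)/v ⇒ v_o = v · |f'/f − 1|.
v_o = 343 × |266.4/295 − 1| = 343 × 0.09695 ≈ 33 m/s.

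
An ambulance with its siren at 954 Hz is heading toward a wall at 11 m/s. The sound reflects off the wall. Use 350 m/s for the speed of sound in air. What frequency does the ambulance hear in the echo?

1016 Hz

The wall receives the sound from a moving source: f₁ = f₀ · v/(v − v_e) = 954 × 350/339 ≈ 985 Hz.
On the return leg the ambulance is a moving observer: f₂ = f₁ · (v + v_e)/v = 985 × 361/350 ≈ 1016 Hz.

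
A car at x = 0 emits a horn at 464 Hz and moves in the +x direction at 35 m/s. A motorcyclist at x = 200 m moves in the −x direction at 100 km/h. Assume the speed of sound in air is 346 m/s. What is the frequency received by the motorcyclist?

558 Hz

100 km/h = 27.78 m/s.
The observer lies on the +x side, so the source is heading toward the observer and the observer is heading toward the source.
General Doppler shift: f' = f · (v + v_o)/(v − v_s).
f' = 464 × (346 + 27.78)/(346 − 35) = 464 × 373.78/311 ≈ 558 Hz.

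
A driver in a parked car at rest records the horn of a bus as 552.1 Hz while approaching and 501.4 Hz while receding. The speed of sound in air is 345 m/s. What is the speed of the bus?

f₁/f₂ = (v + v_s)/(v − v_s), so v_s = v · (f₁ − f₂)/(f₁ + f₂).
v_s = 345 × (552.1 − 501.4)/(552.1 + 501.4) = 345 × 50.7/1053.5 ≈ 16.6 m/s.

16.6 m/s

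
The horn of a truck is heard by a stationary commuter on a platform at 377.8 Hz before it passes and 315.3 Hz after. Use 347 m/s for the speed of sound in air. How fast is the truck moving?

f₁/f₂ = (v + v_s)/(v − v_s), so v_s = v · (f₁ − f₂)/(f₁ + f₂).
v_s = 347 × (377.8 − 315.3)/(377.8 + 315.3) = 347 × 62.5/693.1 ≈ 31 m/s.

31 m/s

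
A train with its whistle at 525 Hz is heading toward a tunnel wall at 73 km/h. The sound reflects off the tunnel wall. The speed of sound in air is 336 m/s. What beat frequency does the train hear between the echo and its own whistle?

73 km/h = 20.28 m/s.
The tunnel wall receives the sound from a moving source: f₁ = f₀ · v/(v − v_e) = 525 × 336/315.72 ≈ 558.7 Hz.
On the return leg the train is a moving observer: f₂ = f₁ · (v + v_e)/v = 558.7 × 356.28/336 ≈ 592.4 Hz.
Equivalently f₂ = f₀ · (v + v_e)/(v − v_e).
Beat against the emitted tone: |f₂ − f₀| = 2v_e·f₀/(v − v_e) = 2 × 20.28 × 525/315.72 ≈ 67 Hz.

67 Hz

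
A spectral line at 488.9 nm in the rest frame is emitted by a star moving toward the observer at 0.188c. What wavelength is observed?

404.2 nm

Relativistic Doppler for wavelength: λ' = λ₀ · √((1 − β)/(1 + β)).
λ' = 488.9 × √(0.8120/1.1880) = 488.9 × 0.82674 ≈ 404.2 nm.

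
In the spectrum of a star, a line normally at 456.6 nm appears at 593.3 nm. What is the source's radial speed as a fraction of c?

λ'/λ₀ = 1.2994 > 1 (redshift), so the source is receding.
λ'/λ₀ = √((1 + β)/(1 − β)) for a receding source ⇒ β = (r² − 1)/(r² + 1) with r = λ'/λ₀.
β = (1.6884 − 1)/(1.6884 + 1) ≈ 0.256.

0.256c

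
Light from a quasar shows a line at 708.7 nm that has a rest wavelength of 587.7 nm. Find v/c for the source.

λ'/λ₀ = 1.2059 > 1 (redshift), so the source is receding.
λ'/λ₀ = √((1 + β)/(1 − β)) for a receding source ⇒ β = (r² − 1)/(r² + 1) with r = λ'/λ₀.
β = (1.4542 − 1)/(1.4542 + 1) ≈ 0.185.

0.185c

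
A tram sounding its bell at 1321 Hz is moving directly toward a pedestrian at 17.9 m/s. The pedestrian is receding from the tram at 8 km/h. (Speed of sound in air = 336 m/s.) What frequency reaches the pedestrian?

1386 Hz

8 km/h = 2.222 m/s.
With source approaching and observer receding, f' = f · (v − v_o)/(v − v_s).
f' = 1321 × (336 − 2.222)/(336 − 17.9) = 1321 × 333.78/318.1 ≈ 1386 Hz.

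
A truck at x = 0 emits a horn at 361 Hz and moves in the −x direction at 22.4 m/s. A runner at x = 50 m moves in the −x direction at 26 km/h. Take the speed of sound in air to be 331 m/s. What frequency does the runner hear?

26 km/h = 7.222 m/s.
The observer lies on the +x side, so the source is heading away from the observer and the observer is heading toward the source.
Both move, so f' = f · (v + v_o)/(v + v_s).
f' = 361 × (331 + 7.222)/(331 + 22.4) = 361 × 338.22/353.4 ≈ 345 Hz.

345 Hz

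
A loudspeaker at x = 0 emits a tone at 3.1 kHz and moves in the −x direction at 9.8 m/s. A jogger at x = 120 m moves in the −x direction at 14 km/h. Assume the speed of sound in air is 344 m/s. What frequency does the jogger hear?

14 km/h = 3.889 m/s.
The observer lies on the +x side, so the source is heading away from the observer and the observer is heading toward the source.
General Doppler shift: f' = f · (v + v_o)/(v + v_s).
f' = 3.1 × (344 + 3.889)/(344 + 9.8) = 3.1 × 347.89/353.8 ≈ 3.05 kHz.

3.05 kHz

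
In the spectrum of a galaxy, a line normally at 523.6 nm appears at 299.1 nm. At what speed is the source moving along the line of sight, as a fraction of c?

λ'/λ₀ = 0.5712 < 1 (blueshift), so the source is approaching.
λ'/λ₀ = √((1 − β)/(1 + β)) for an approaching source ⇒ β = (1 − r²)/(1 + r²) with r = λ'/λ₀.
β = (1 − 0.3263)/(1 + 0.3263) ≈ 0.508.

0.508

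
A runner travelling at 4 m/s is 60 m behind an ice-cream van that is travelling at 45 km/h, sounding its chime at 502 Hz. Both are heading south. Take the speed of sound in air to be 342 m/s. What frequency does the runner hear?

490 Hz

45 km/h = 12.5 m/s.
The runner is behind, so the ice-cream van is moving away from it while the runner is moving toward the ice-cream van.
General Doppler shift: f' = f · (v + v_o)/(v + v_s).
f' = 502 × (342 + 4)/(342 + 12.5) = 502 × 346/354.5 ≈ 490 Hz.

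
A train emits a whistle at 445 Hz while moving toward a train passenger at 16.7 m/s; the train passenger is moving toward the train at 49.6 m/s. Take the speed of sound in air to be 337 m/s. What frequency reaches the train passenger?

537 Hz

General Doppler shift: f' = f · (v + v_o)/(v − v_s).
f' = 445 × (337 + 49.6)/(337 − 16.7) = 445 × 386.6/320.3 ≈ 537 Hz.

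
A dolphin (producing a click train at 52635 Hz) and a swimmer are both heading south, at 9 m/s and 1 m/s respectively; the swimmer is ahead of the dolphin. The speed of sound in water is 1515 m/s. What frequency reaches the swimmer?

The swimmer is ahead, so the dolphin is moving toward it while the swimmer is moving away from the dolphin.
Both move, so f' = f · (v − v_o)/(v − v_s).
f' = 52635 × (1515 − 1)/(1515 − 9) = 52635 × 1514/1506 ≈ 52915 Hz.

52915 Hz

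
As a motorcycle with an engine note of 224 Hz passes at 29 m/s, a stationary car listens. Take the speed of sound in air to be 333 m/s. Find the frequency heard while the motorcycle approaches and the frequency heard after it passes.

245 Hz approaching; 206 Hz receding

Approaching: f₁ = f · v/(v − v_s) = 224 × 333/304 ≈ 245 Hz.
Receding: f₂ = f · v/(v + v_s) = 224 × 333/362 ≈ 206 Hz.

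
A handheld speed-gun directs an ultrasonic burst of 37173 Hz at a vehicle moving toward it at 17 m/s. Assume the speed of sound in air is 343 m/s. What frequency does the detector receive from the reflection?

41050 Hz

At the vehicle (a moving observer), f₁ = f₀ · (v + u)/v = 37173 × 360/343 ≈ 39015 Hz.
The reflection then acts as a moving source: f₂ = f₁ · v/(v − u) ≈ 41050 Hz.
Equivalently f₂ = f₀ · (v + u)/(v − u).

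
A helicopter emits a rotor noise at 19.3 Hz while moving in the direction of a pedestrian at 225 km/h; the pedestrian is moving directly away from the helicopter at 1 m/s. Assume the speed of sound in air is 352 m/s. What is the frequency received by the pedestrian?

23.4 Hz

225 km/h = 62.5 m/s.
Both move, so f' = f · (v − v_o)/(v − v_s).
f' = 19.3 × (352 − 1)/(352 − 62.5) = 19.3 × 351/289.5 ≈ 23.4 Hz.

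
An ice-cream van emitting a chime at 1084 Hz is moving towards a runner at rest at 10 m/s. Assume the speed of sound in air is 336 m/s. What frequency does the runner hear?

With the source moving toward a stationary observer, f' = f · v/(v − v_s).
f' = 1084 × 336/(336 − 10) = 1084 × 336/326 ≈ 1117 Hz.

1117 Hz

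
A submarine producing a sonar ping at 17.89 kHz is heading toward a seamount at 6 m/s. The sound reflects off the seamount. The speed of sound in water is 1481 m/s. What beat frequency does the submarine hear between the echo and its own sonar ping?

146 Hz

The seamount receives the sound from a moving source: f₁ = f₀ · v/(v − v_e) = 17.89 × 1481/1475 ≈ 17.9628 kHz.
On the return leg the submarine is a moving observer: f₂ = f₁ · (v + v_e)/v = 17.9628 × 1487/1481 ≈ 18.0355 kHz.
Equivalently f₂ = f₀ · (v + v_e)/(v − v_e).
Beat against the emitted tone (with f₀ = 17890 Hz): |f₂ − f₀| = 2v_e·f₀/(v − v_e) = 2 × 6 × 17890/1475 ≈ 146 Hz.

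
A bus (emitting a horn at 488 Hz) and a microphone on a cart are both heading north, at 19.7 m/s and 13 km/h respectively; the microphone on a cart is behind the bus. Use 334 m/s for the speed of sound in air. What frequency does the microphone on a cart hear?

466 Hz

13 km/h = 3.611 m/s.
The microphone on a cart is behind, so the bus is moving away from it while the microphone on a cart is moving toward the bus.
With source receding and observer approaching, f' = f · (v + v_o)/(v + v_s).
f' = 488 × (334 + 3.611)/(334 + 19.7) = 488 × 337.61/353.7 ≈ 466 Hz.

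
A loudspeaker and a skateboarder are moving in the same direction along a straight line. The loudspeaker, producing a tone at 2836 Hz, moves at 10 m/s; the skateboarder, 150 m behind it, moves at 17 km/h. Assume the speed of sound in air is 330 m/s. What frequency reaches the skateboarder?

17 km/h = 4.722 m/s.
The skateboarder is behind, so the loudspeaker is moving away from it while the skateboarder is moving toward the loudspeaker.
With source receding and observer approaching, f' = f · (v + v_o)/(v + v_s).
f' = 2836 × (330 + 4.722)/(330 + 10) = 2836 × 334.72/340 ≈ 2792 Hz.

2792 Hz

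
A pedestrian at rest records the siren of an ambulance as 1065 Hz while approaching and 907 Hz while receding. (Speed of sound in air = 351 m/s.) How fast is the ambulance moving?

28 m/s

f₁/f₂ = (v + v_s)/(v − v_s), so v_s = v · (f₁ − f₂)/(f₁ + f₂).
v_s = 351 × (1065 − 907)/(1065 + 907) = 351 × 158/1972 ≈ 28 m/s.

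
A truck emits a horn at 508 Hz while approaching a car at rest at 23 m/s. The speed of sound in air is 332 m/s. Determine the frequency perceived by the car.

546 Hz

With the source moving toward a stationary observer, f' = f · v/(v − v_s).
f' = 508 × 332/(332 − 23) = 508 × 332/309 ≈ 546 Hz.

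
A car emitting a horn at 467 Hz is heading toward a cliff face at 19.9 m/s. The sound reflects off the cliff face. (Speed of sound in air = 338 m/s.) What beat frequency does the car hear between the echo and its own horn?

The cliff face receives the sound from a moving source: f₁ = f₀ · v/(v − v_e) = 467 × 338/318.1 ≈ 496.2 Hz.
On the return leg the car is a moving observer: f₂ = f₁ · (v + v_e)/v = 496.2 × 357.9/338 ≈ 525.4 Hz.
Beat against the emitted tone: |f₂ − f₀| = 2v_e·f₀/(v − v_e) = 2 × 19.9 × 467/318.1 ≈ 58.4 Hz.

58.4 Hz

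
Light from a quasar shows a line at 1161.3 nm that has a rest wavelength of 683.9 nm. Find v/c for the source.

λ'/λ₀ = 1.6981 > 1 (redshift), so the source is receding.
λ'/λ₀ = √((1 + β)/(1 − β)) for a receding source ⇒ β = (r² − 1)/(r² + 1) with r = λ'/λ₀.
β = (2.8834 − 1)/(2.8834 + 1) ≈ 0.485.

0.485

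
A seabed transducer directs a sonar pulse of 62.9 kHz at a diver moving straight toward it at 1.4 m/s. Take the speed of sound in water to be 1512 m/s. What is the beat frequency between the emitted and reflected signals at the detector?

117 Hz

The diver first receives the wave as a moving observer: f₁ = f₀ · (v + u)/v = 62.9 × (1512 + 1.4)/1512 ≈ 62.9582 kHz.
The reflection then acts as a moving source: f₂ = f₁ · v/(v − u) ≈ 63.0166 kHz.
Equivalently f₂ = f₀ · (v + u)/(v − u).
Beat frequency (with f₀ = 62900 Hz): |f₂ − f₀| = 2u·f₀/(v − u) = 2 × 1.4 × 62900/1510.6 ≈ 117 Hz.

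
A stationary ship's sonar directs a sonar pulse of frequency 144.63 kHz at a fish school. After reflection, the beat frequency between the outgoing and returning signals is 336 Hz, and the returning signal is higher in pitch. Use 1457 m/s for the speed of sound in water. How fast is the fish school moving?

Double Doppler shift off a moving reflector: f₂ = f₀ · (v + u)/(v − u) (u > 0 toward emitter).
Returning signal is higher, so f₂ = f₀ + Δf = 144630 + 336 = 144966 Hz.
Rearranging, u = v · (f₂ − f₀)/(f₂ + f₀) = 1457 × 336/289596 ≈ 1.69 m/s.
So the fish school is moving at 1.69 m/s toward the emitter.

1.69 m/s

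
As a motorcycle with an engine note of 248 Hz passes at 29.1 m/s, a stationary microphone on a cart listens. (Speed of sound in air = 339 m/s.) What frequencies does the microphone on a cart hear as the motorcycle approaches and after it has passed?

271 Hz approaching; 228 Hz receding

Approaching: f₁ = f · v/(v − v_s) = 248 × 339/309.9 ≈ 271 Hz.
Receding: f₂ = f · v/(v + v_s) = 248 × 339/368.1 ≈ 228 Hz.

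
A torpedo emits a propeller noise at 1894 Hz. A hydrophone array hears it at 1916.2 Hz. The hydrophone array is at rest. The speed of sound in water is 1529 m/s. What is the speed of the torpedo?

17.7 m/s

f' > f, so the torpedo is approaching.
f' = f · v/(v − v_s) ⇒ v_s = v · |1 − f/f'|.
v_s = 1529 × |1 − 1894/1916.2| = 1529 × 0.01159 ≈ 17.7 m/s.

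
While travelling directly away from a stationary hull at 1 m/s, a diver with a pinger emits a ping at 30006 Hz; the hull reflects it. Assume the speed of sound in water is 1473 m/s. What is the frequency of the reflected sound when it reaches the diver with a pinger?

The hull receives the sound from a moving source: f₁ = f₀ · v/(v + v_e) = 30006 × 1473/1474 ≈ 29986 Hz.
On the return leg the diver with a pinger is a moving observer: f₂ = f₁ · (v − v_e)/v = 29986 × 1472/1473 ≈ 29965 Hz.

29965 Hz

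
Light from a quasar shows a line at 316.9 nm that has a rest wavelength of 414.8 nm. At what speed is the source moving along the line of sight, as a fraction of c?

λ'/λ₀ = 0.7640 < 1 (blueshift), so the source is approaching.
λ'/λ₀ = √((1 − β)/(1 + β)) for an approaching source ⇒ β = (1 − r²)/(1 + r²) with r = λ'/λ₀.
β = (1 − 0.5837)/(1 + 0.5837) ≈ 0.263.

0.263c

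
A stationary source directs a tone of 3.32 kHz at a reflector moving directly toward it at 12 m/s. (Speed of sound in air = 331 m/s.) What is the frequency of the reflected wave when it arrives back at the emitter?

At the reflector (a moving observer), f₁ = f₀ · (v + u)/v = 3.32 × 343/331 ≈ 3.44 kHz.
The reflection then acts as a moving source: f₂ = f₁ · v/(v − u) ≈ 3.57 kHz.

3.57 kHz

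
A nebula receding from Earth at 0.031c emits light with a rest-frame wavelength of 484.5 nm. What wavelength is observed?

Relativistic Doppler for wavelength: λ' = λ₀ · √((1 + β)/(1 − β)).
λ' = 484.5 × √(1.0310/0.9690) = 484.5 × 1.03150 ≈ 499.8 nm.

499.8 nm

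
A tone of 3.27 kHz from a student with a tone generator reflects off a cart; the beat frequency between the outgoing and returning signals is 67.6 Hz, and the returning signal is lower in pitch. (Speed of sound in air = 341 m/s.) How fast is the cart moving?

Double Doppler shift off a moving reflector: f₂ = f₀ · (v + u)/(v − u) (u > 0 toward emitter).
Returning signal is lower, so f₂ = f₀ − Δf = 3270 − 67.6 = 3202.4 Hz.
Rearranging, u = v · (f₂ − f₀)/(f₂ + f₀) = 341 × -67.6/6472.4 ≈ -3.6 m/s.
So the cart is moving at 3.6 m/s away from the emitter.

3.6 m/s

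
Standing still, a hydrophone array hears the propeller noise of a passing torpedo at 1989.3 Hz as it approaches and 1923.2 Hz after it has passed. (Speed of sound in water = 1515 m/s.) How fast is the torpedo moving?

f₁/f₂ = (v + v_s)/(v − v_s), so v_s = v · (f₁ − f₂)/(f₁ + f₂).
v_s = 1515 × (1989.3 − 1923.2)/(1989.3 + 1923.2) = 1515 × 66.1/3912.5 ≈ 26 m/s.

26 m/s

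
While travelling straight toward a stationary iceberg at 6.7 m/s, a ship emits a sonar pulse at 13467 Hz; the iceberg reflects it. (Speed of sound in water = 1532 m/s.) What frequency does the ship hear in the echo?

13585 Hz

The iceberg receives the sound from a moving source: f₁ = f₀ · v/(v − v_e) = 13467 × 1532/1525.3 ≈ 13526 Hz.
On the return leg the ship is a moving observer: f₂ = f₁ · (v + v_e)/v = 13526 × 1538.7/1532 ≈ 13585 Hz.
Equivalently f₂ = f₀ · (v + v_e)/(v − v_e).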